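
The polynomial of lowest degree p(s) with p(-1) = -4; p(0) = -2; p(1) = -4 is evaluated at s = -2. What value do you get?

L_0(-2) = (-2)·(-3)/[(-1)·(-2)] = 3
L_1(-2) = (-1)·(-3)/[(1)·(-1)] = -3
L_2(-2) = (-1)·(-2)/[(2)·(1)] = 1
Sum: (-4)·(3) + (-2)·(-3) + (-4)·(1) = -10

-10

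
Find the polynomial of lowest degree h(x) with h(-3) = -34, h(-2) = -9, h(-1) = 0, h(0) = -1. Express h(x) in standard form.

Build the Lagrange basis polynomials:
L_0(x) = (x + 2)(x + 1)x / [-6] = -(1/6)x^3 - (1/2)x^2 - (1/3)x
L_1(x) = (x + 3)(x + 1)x / [2] = (1/2)x^3 + 2x^2 + (3/2)x
L_2(x) = (x + 3)(x + 2)x / [-2] = -(1/2)x^3 - (5/2)x^2 - 3x
L_3(x) = (x + 3)(x + 2)(x + 1) / [6] = (1/6)x^3 + x^2 + (11/6)x + 1
h(x) = (-34)·L_0 + (-9)·L_1 + 0·L_2 + (-1)·L_3
  (-34)·L_0(x) = (17/3)x^3 + 17x^2 + (34/3)x
  (-9)·L_1(x) = -(9/2)x^3 - 18x^2 - (27/2)x
  0·L_2(x) = 0
  (-1)·L_3(x) = -(1/6)x^3 - x^2 - (11/6)x - 1
Adding term by term: x^3 - 2x^2 - 4x - 1

h(x) = x^3 - 2x^2 - 4x - 1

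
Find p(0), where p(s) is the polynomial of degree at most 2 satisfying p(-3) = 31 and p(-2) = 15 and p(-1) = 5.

1

L_0(0) = (2)·(1)/[(-1)·(-2)] = 1
L_1(0) = (3)·(1)/[(1)·(-1)] = -3
L_2(0) = (3)·(2)/[(2)·(1)] = 3
Sum: 31·(1) + 15·(-3) + 5·(3) = 1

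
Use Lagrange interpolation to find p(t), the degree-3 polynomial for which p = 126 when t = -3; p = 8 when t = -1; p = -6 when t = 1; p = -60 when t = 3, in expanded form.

Build the Lagrange basis polynomials:
L_0(t) = (t + 1)(t - 1)(t - 3) / [-48] = -(1/48)t^3 + (1/16)t^2 + (1/48)t - 1/16
L_1(t) = (t + 3)(t - 1)(t - 3) / [16] = (1/16)t^3 - (1/16)t^2 - (9/16)t + 9/16
L_2(t) = (t + 3)(t + 1)(t - 3) / [-16] = -(1/16)t^3 - (1/16)t^2 + (9/16)t + 9/16
L_3(t) = (t + 3)(t + 1)(t - 1) / [48] = (1/48)t^3 + (1/16)t^2 - (1/48)t - 1/16
p(t) = 126·L_0 + 8·L_1 + (-6)·L_2 + (-60)·L_3
  126·L_0(t) = -(21/8)t^3 + (63/8)t^2 + (21/8)t - 63/8
  8·L_1(t) = (1/2)t^3 - (1/2)t^2 - (9/2)t + 9/2
  (-6)·L_2(t) = (3/8)t^3 + (3/8)t^2 - (27/8)t - 27/8
  (-60)·L_3(t) = -(5/4)t^3 - (15/4)t^2 + (5/4)t + 15/4
Adding term by term: -3t^3 + 4t^2 - 4t - 3

p(t) = -3t^3 + 4t^2 - 4t - 3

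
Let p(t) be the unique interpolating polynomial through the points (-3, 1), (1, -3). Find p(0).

Evaluate each Lagrange basis at t = 0:
L_0(0) = (-1)/[(-4)] = 1/4
L_1(0) = (3)/[(4)] = 3/4
Sum: 1·(1/4) + (-3)·(3/4) = -2

-2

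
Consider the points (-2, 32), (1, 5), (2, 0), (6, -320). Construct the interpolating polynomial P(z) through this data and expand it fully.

L_0(z) = (z - 1)(z - 2)(z - 6) / [-96] = -(1/96)z^3 + (3/32)z^2 - (5/24)z + 1/8
L_1(z) = (z + 2)(z - 2)(z - 6) / [15] = (1/15)z^3 - (2/5)z^2 - (4/15)z + 8/5
L_2(z) = (z + 2)(z - 1)(z - 6) / [-16] = -(1/16)z^3 + (5/16)z^2 + (1/2)z - 3/4
L_3(z) = (z + 2)(z - 1)(z - 2) / [160] = (1/160)z^3 - (1/160)z^2 - (1/40)z + 1/40
P(z) = 32·L_0 + 5·L_1 + 0·L_2 + (-320)·L_3
  32·L_0(z) = -(1/3)z^3 + 3z^2 - (20/3)z + 4
  5·L_1(z) = (1/3)z^3 - 2z^2 - (4/3)z + 8
  0·L_2(z) = 0
  (-320)·L_3(z) = -2z^3 + 2z^2 + 8z - 8
Adding term by term: -2z^3 + 3z^2 + 4

P(z) = -2z^3 + 3z^2 + 4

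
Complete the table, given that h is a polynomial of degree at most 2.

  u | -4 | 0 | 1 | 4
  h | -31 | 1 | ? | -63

-6

The 3 known values determine h uniquely (degree ≤ 2).
Evaluate each Lagrange basis at u = 1:
L_0(1) = (1)·(-3)/[(-4)·(-8)] = -3/32
L_1(1) = (5)·(-3)/[(4)·(-4)] = 15/16
L_2(1) = (5)·(1)/[(8)·(4)] = 5/32
Sum: (-31)·(-3/32) + 1·(15/16) + (-63)·(5/32) = -6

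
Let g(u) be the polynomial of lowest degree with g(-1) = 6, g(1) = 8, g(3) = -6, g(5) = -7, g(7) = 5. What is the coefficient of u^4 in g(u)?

Build the Lagrange basis polynomials:
L_0(u) = (u - 1)(u - 3)(u - 5)(u - 7) / [384] = (1/384)u^4 - (1/24)u^3 + (43/192)u^2 - (11/24)u + 35/128
L_1(u) = (u + 1)(u - 3)(u - 5)(u - 7) / [-96] = -(1/96)u^4 + (7/48)u^3 - (7/12)u^2 + (17/48)u + 35/32
L_2(u) = (u + 1)(u - 1)(u - 5)(u - 7) / [64] = (1/64)u^4 - (3/16)u^3 + (17/32)u^2 + (3/16)u - 35/64
L_3(u) = (u + 1)(u - 1)(u - 3)(u - 7) / [-96] = -(1/96)u^4 + (5/48)u^3 - (5/24)u^2 - (5/48)u + 7/32
L_4(u) = (u + 1)(u - 1)(u - 3)(u - 5) / [384] = (1/384)u^4 - (1/48)u^3 + (7/192)u^2 + (1/48)u - 5/128
g(u) = 6·L_0 + 8·L_1 + (-6)·L_2 + (-7)·L_3 + 5·L_4
Only the coefficient of u^4 is needed; take it from each L_i and combine:
6·(1/384) + 8·(-1/96) + (-6)·(1/64) + (-7)·(-1/96) + 5·(1/384) = -29/384

-29/384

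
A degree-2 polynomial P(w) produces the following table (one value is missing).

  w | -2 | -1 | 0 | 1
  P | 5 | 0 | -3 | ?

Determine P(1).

The 3 known values determine P uniquely (degree ≤ 2).
Evaluate each Lagrange basis at w = 1:
L_0(1) = (2)·(1)/[(-1)·(-2)] = 1
L_1(1) = (3)·(1)/[(1)·(-1)] = -3
L_2(1) = (3)·(2)/[(2)·(1)] = 3
Sum: 5·(1) + 0 + (-3)·(3) = -4

-4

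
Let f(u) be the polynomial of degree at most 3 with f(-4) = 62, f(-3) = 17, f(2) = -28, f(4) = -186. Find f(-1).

-1

Evaluate each Lagrange basis at u = -1:
L_0(-1) = (2)·(-3)·(-5)/[(-1)·(-6)·(-8)] = -5/8
L_1(-1) = (3)·(-3)·(-5)/[(1)·(-5)·(-7)] = 9/7
L_2(-1) = (3)·(2)·(-5)/[(6)·(5)·(-2)] = 1/2
L_3(-1) = (3)·(2)·(-3)/[(8)·(7)·(2)] = -9/56
Sum: 62·(-5/8) + 17·(9/7) + (-28)·(1/2) + (-186)·(-9/56) = -1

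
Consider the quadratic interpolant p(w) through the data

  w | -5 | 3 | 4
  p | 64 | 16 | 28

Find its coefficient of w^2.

The leading coefficient equals the top divided difference p[-5,3,4].
p[-5,3] = (16 - 64) / (3 - (-5)) = -6
p[3,4] = (28 - 16) / (4 - 3) = 12
p[-5,3,4] = (12 - (-6)) / (4 - (-5)) = 2

2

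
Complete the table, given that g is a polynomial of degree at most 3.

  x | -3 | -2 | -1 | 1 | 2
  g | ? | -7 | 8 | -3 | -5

-155/3

The 4 known values determine g uniquely (degree ≤ 3).
L_0(-3) = (-2)·(-4)·(-5)/[(-1)·(-3)·(-4)] = 10/3
L_1(-3) = (-1)·(-4)·(-5)/[(1)·(-2)·(-3)] = -10/3
L_2(-3) = (-1)·(-2)·(-5)/[(3)·(2)·(-1)] = 5/3
L_3(-3) = (-1)·(-2)·(-4)/[(4)·(3)·(1)] = -2/3
Sum: (-7)·(10/3) + 8·(-10/3) + (-3)·(5/3) + (-5)·(-2/3) = -155/3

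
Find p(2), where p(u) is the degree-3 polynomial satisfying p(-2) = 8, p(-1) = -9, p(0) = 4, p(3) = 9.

L_0(2) = (3)·(2)·(-1)/[(-1)·(-2)·(-5)] = 3/5
L_1(2) = (4)·(2)·(-1)/[(1)·(-1)·(-4)] = -2
L_2(2) = (4)·(3)·(-1)/[(2)·(1)·(-3)] = 2
L_3(2) = (4)·(3)·(2)/[(5)·(4)·(3)] = 2/5
Sum: 8·(3/5) + (-9)·(-2) + 4·(2) + 9·(2/5) = 172/5

172/5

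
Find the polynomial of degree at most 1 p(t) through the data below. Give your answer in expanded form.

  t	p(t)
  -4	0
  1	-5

Build the Lagrange basis polynomials:
L_0(t) = (t - 1) / [-5] = -(1/5)t + 1/5
L_1(t) = (t + 4) / [5] = (1/5)t + 4/5
p(t) = 0·L_0 + (-5)·L_1
  0·L_0(t) = 0
  (-5)·L_1(t) = -t - 4
Adding term by term: -t - 4

p(t) = -t - 4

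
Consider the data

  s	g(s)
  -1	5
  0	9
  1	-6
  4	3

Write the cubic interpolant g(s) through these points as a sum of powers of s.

g(s) = (14/5)s^3 - (19/2)s^2 - (83/10)s + 9

L_0(s) = s(s - 1)(s - 4) / [-10] = -(1/10)s^3 + (1/2)s^2 - (2/5)s
L_1(s) = (s + 1)(s - 1)(s - 4) / [4] = (1/4)s^3 - s^2 - (1/4)s + 1
L_2(s) = (s + 1)s(s - 4) / [-6] = -(1/6)s^3 + (1/2)s^2 + (2/3)s
L_3(s) = (s + 1)s(s - 1) / [60] = (1/60)s^3 - (1/60)s
g(s) = 5·L_0 + 9·L_1 + (-6)·L_2 + 3·L_3
  5·L_0(s) = -(1/2)s^3 + (5/2)s^2 - 2s
  9·L_1(s) = (9/4)s^3 - 9s^2 - (9/4)s + 9
  (-6)·L_2(s) = s^3 - 3s^2 - 4s
  3·L_3(s) = (1/20)s^3 - (1/20)s
Adding term by term: (14/5)s^3 - (19/2)s^2 - (83/10)s + 9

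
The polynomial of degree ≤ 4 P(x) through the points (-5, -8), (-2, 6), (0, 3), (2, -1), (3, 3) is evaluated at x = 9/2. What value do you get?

1749/64

L_0(9/2) = (13/2)·(9/2)·(5/2)·(3/2)/[(-3)·(-5)·(-7)·(-8)] = 117/896
L_1(9/2) = (19/2)·(9/2)·(5/2)·(3/2)/[(3)·(-2)·(-4)·(-5)] = -171/128
L_2(9/2) = (19/2)·(13/2)·(5/2)·(3/2)/[(5)·(2)·(-2)·(-3)] = 247/64
L_3(9/2) = (19/2)·(13/2)·(9/2)·(3/2)/[(7)·(4)·(2)·(-1)] = -6669/896
L_4(9/2) = (19/2)·(13/2)·(9/2)·(5/2)/[(8)·(5)·(3)·(1)] = 741/128
Sum: (-8)·(117/896) + 6·(-171/128) + 3·(247/64) + (-1)·(-6669/896) + 3·(741/128) = 1749/64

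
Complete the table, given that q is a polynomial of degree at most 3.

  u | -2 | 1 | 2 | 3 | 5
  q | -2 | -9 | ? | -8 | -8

-607/70

The 4 known values determine q uniquely (degree ≤ 3).
L_0(2) = (1)·(-1)·(-3)/[(-3)·(-5)·(-7)] = -1/35
L_1(2) = (4)·(-1)·(-3)/[(3)·(-2)·(-4)] = 1/2
L_2(2) = (4)·(1)·(-3)/[(5)·(2)·(-2)] = 3/5
L_3(2) = (4)·(1)·(-1)/[(7)·(4)·(2)] = -1/14
Sum: (-2)·(-1/35) + (-9)·(1/2) + (-8)·(3/5) + (-8)·(-1/14) = -607/70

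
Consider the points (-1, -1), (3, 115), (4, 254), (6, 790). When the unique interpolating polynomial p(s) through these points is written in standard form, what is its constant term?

Build the Lagrange basis polynomials:
L_0(s) = (s - 3)(s - 4)(s - 6) / [-140] = -(1/140)s^3 + (13/140)s^2 - (27/70)s + 18/35
L_1(s) = (s + 1)(s - 4)(s - 6) / [12] = (1/12)s^3 - (3/4)s^2 + (7/6)s + 2
L_2(s) = (s + 1)(s - 3)(s - 6) / [-10] = -(1/10)s^3 + (4/5)s^2 - (9/10)s - 9/5
L_3(s) = (s + 1)(s - 3)(s - 4) / [42] = (1/42)s^3 - (1/7)s^2 + (5/42)s + 2/7
p(s) = (-1)·L_0 + 115·L_1 + 254·L_2 + 790·L_3
Only the constant term is needed; take it from each L_i and combine:
(-1)·(18/35) + 115·(2) + 254·(-9/5) + 790·(2/7) = -2

-2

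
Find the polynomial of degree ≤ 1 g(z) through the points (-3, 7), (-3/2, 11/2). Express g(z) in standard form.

L_0(z) = (z + 3/2) / [-3/2] = -(2/3)z - 1
L_1(z) = (z + 3) / [3/2] = (2/3)z + 2
g(z) = 7·L_0 + (11/2)·L_1
  7·L_0(z) = -(14/3)z - 7
  (11/2)·L_1(z) = (11/3)z + 11
Adding term by term: -z + 4

g(z) = -z + 4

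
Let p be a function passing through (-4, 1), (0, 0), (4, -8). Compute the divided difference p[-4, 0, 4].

-7/32

p[-4,0] = (0 - 1) / (0 - (-4)) = -1/4
p[0,4] = (-8 - 0) / (4 - 0) = -2
p[-4,0,4] = (-2 - (-1/4)) / (4 - (-4)) = -7/32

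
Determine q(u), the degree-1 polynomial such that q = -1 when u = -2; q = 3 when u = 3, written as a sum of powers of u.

Build the Lagrange basis polynomials:
L_0(u) = (u - 3) / [-5] = -(1/5)u + 3/5
L_1(u) = (u + 2) / [5] = (1/5)u + 2/5
q(u) = (-1)·L_0 + 3·L_1
  (-1)·L_0(u) = (1/5)u - 3/5
  3·L_1(u) = (3/5)u + 6/5
Adding term by term: (4/5)u + 3/5

q(u) = (4/5)u + 3/5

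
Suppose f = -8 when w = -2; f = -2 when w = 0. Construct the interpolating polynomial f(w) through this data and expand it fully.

f(w) = 3w - 2

Build the Lagrange basis polynomials:
L_0(w) = w / [-2] = -(1/2)w
L_1(w) = (w + 2) / [2] = (1/2)w + 1
f(w) = (-8)·L_0 + (-2)·L_1
  (-8)·L_0(w) = 4w
  (-2)·L_1(w) = -w - 2
Adding term by term: 3w - 2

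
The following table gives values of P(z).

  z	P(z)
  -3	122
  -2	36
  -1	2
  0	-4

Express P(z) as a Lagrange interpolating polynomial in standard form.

P(z) = -4z^3 + 2z^2 - 4

L_0(z) = (z + 2)(z + 1)z / [-6] = -(1/6)z^3 - (1/2)z^2 - (1/3)z
L_1(z) = (z + 3)(z + 1)z / [2] = (1/2)z^3 + 2z^2 + (3/2)z
L_2(z) = (z + 3)(z + 2)z / [-2] = -(1/2)z^3 - (5/2)z^2 - 3z
L_3(z) = (z + 3)(z + 2)(z + 1) / [6] = (1/6)z^3 + z^2 + (11/6)z + 1
P(z) = 122·L_0 + 36·L_1 + 2·L_2 + (-4)·L_3
  122·L_0(z) = -(61/3)z^3 - 61z^2 - (122/3)z
  36·L_1(z) = 18z^3 + 72z^2 + 54z
  2·L_2(z) = -z^3 - 5z^2 - 6z
  (-4)·L_3(z) = -(2/3)z^3 - 4z^2 - (22/3)z - 4
Adding term by term: -4z^3 + 2z^2 - 4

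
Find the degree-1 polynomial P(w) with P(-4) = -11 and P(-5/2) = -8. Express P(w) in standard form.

Build the Lagrange basis polynomials:
L_0(w) = (w + 5/2) / [-3/2] = -(2/3)w - 5/3
L_1(w) = (w + 4) / [3/2] = (2/3)w + 8/3
P(w) = (-11)·L_0 + (-8)·L_1
  (-11)·L_0(w) = (22/3)w + 55/3
  (-8)·L_1(w) = -(16/3)w - 64/3
Adding term by term: 2w - 3

P(w) = 2w - 3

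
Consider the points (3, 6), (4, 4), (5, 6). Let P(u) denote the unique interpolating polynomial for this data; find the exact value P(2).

Evaluate each Lagrange basis at u = 2:
L_0(2) = (-2)·(-3)/[(-1)·(-2)] = 3
L_1(2) = (-1)·(-3)/[(1)·(-1)] = -3
L_2(2) = (-1)·(-2)/[(2)·(1)] = 1
Sum: 6·(3) + 4·(-3) + 6·(1) = 12

12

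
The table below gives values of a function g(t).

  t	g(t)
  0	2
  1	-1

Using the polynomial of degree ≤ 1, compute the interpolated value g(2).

L_0(2) = (1)/[(-1)] = -1
L_1(2) = (2)/[(1)] = 2
Sum: 2·(-1) + (-1)·(2) = -4

-4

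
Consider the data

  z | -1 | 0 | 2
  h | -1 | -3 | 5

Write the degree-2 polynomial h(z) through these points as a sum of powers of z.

L_0(z) = z(z - 2) / [3] = (1/3)z^2 - (2/3)z
L_1(z) = (z + 1)(z - 2) / [-2] = -(1/2)z^2 + (1/2)z + 1
L_2(z) = (z + 1)z / [6] = (1/6)z^2 + (1/6)z
h(z) = (-1)·L_0 + (-3)·L_1 + 5·L_2
  (-1)·L_0(z) = -(1/3)z^2 + (2/3)z
  (-3)·L_1(z) = (3/2)z^2 - (3/2)z - 3
  5·L_2(z) = (5/6)z^2 + (5/6)z
Adding term by term: 2z^2 - 3

h(z) = 2z^2 - 3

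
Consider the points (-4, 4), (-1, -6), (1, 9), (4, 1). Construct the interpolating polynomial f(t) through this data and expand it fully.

f(t) = -(21/40)t^3 + (1/15)t^2 + (321/40)t + 43/30

Build the Lagrange basis polynomials:
L_0(t) = (t + 1)(t - 1)(t - 4) / [-120] = -(1/120)t^3 + (1/30)t^2 + (1/120)t - 1/30
L_1(t) = (t + 4)(t - 1)(t - 4) / [30] = (1/30)t^3 - (1/30)t^2 - (8/15)t + 8/15
L_2(t) = (t + 4)(t + 1)(t - 4) / [-30] = -(1/30)t^3 - (1/30)t^2 + (8/15)t + 8/15
L_3(t) = (t + 4)(t + 1)(t - 1) / [120] = (1/120)t^3 + (1/30)t^2 - (1/120)t - 1/30
f(t) = 4·L_0 + (-6)·L_1 + 9·L_2 + 1·L_3
  4·L_0(t) = -(1/30)t^3 + (2/15)t^2 + (1/30)t - 2/15
  (-6)·L_1(t) = -(1/5)t^3 + (1/5)t^2 + (16/5)t - 16/5
  9·L_2(t) = -(3/10)t^3 - (3/10)t^2 + (24/5)t + 24/5
  1·L_3(t) = (1/120)t^3 + (1/30)t^2 - (1/120)t - 1/30
Adding term by term: -(21/40)t^3 + (1/15)t^2 + (321/40)t + 43/30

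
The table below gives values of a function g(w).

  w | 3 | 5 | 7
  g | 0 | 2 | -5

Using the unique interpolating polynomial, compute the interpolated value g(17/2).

-517/32

L_0(17/2) = (7/2)·(3/2)/[(-2)·(-4)] = 21/32
L_1(17/2) = (11/2)·(3/2)/[(2)·(-2)] = -33/16
L_2(17/2) = (11/2)·(7/2)/[(4)·(2)] = 77/32
Sum: 0 + 2·(-33/16) + (-5)·(77/32) = -517/32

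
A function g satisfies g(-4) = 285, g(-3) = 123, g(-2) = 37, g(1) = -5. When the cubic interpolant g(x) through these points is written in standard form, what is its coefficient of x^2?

Build the Lagrange basis polynomials:
L_0(x) = (x + 3)(x + 2)(x - 1) / [-10] = -(1/10)x^3 - (2/5)x^2 - (1/10)x + 3/5
L_1(x) = (x + 4)(x + 2)(x - 1) / [4] = (1/4)x^3 + (5/4)x^2 + (1/2)x - 2
L_2(x) = (x + 4)(x + 3)(x - 1) / [-6] = -(1/6)x^3 - x^2 - (5/6)x + 2
L_3(x) = (x + 4)(x + 3)(x + 2) / [60] = (1/60)x^3 + (3/20)x^2 + (13/30)x + 2/5
g(x) = 285·L_0 + 123·L_1 + 37·L_2 + (-5)·L_3
Only the coefficient of x^2 is needed; take it from each L_i and combine:
285·(-2/5) + 123·(5/4) + 37·(-1) + (-5)·(3/20) = 2

2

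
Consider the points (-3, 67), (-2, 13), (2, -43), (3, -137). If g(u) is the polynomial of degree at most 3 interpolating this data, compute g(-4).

185

Using Newton's divided-difference form:
g[-3,-2] = (13 - 67) / (-2 - (-3)) = -54
g[-2,2] = (-43 - 13) / (2 - (-2)) = -14
g[2,3] = (-137 - (-43)) / (3 - 2) = -94
g[-3,-2,2] = (-14 - (-54)) / (2 - (-3)) = 8
g[-2,2,3] = (-94 - (-14)) / (3 - (-2)) = -16
g[-3,-2,2,3] = (-16 - 8) / (3 - (-3)) = -4
g(-4) = 67 + (-54)·(-1) + 8·(-1)·(-2) + (-4)·(-1)·(-2)·(-6) = 185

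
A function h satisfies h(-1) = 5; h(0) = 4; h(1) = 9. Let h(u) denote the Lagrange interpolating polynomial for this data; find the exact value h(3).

37

Evaluate each Lagrange basis at u = 3:
L_0(3) = (3)·(2)/[(-1)·(-2)] = 3
L_1(3) = (4)·(2)/[(1)·(-1)] = -8
L_2(3) = (4)·(3)/[(2)·(1)] = 6
Sum: 5·(3) + 4·(-8) + 9·(6) = 37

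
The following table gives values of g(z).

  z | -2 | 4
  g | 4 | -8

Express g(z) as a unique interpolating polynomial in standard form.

g(z) = -2z

L_0(z) = (z - 4) / [-6] = -(1/6)z + 2/3
L_1(z) = (z + 2) / [6] = (1/6)z + 1/3
g(z) = 4·L_0 + (-8)·L_1
  4·L_0(z) = -(2/3)z + 8/3
  (-8)·L_1(z) = -(4/3)z - 8/3
Adding term by term: -2z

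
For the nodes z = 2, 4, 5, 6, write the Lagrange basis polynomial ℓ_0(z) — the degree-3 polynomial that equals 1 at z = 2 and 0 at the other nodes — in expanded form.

ℓ_0(z) = (z - 4)(z - 5)(z - 6) / [(-2)·(-3)·(-4)]
       = (z^3 - 15z^2 + 74z - 120) / (-24)

ℓ_0(z) = -(1/24)z^3 + (5/8)z^2 - (37/12)z + 5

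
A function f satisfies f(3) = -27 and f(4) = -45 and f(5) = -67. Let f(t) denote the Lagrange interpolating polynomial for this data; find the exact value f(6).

Evaluate each Lagrange basis at t = 6:
L_0(6) = (2)·(1)/[(-1)·(-2)] = 1
L_1(6) = (3)·(1)/[(1)·(-1)] = -3
L_2(6) = (3)·(2)/[(2)·(1)] = 3
Sum: (-27)·(1) + (-45)·(-3) + (-67)·(3) = -93

-93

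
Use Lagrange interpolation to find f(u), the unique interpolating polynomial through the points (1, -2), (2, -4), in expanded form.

f(u) = -2u

L_0(u) = (u - 2) / [-1] = -u + 2
L_1(u) = (u - 1) / [1] = u - 1
f(u) = (-2)·L_0 + (-4)·L_1
  (-2)·L_0(u) = 2u - 4
  (-4)·L_1(u) = -4u + 4
Adding term by term: -2u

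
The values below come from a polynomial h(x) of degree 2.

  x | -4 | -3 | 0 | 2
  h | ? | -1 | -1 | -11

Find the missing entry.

The 3 known values determine h uniquely (degree ≤ 2).
L_0(-4) = (-4)·(-6)/[(-3)·(-5)] = 8/5
L_1(-4) = (-1)·(-6)/[(3)·(-2)] = -1
L_2(-4) = (-1)·(-4)/[(5)·(2)] = 2/5
Sum: (-1)·(8/5) + (-1)·(-1) + (-11)·(2/5) = -5

-5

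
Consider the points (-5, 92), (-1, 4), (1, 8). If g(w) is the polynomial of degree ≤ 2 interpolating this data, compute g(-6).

134

L_0(-6) = (-5)·(-7)/[(-4)·(-6)] = 35/24
L_1(-6) = (-1)·(-7)/[(4)·(-2)] = -7/8
L_2(-6) = (-1)·(-5)/[(6)·(2)] = 5/12
Sum: 92·(35/24) + 4·(-7/8) + 8·(5/12) = 134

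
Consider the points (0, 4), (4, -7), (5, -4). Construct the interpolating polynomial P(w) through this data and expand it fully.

Build the Lagrange basis polynomials:
L_0(w) = (w - 4)(w - 5) / [20] = (1/20)w^2 - (9/20)w + 1
L_1(w) = w(w - 5) / [-4] = -(1/4)w^2 + (5/4)w
L_2(w) = w(w - 4) / [5] = (1/5)w^2 - (4/5)w
P(w) = 4·L_0 + (-7)·L_1 + (-4)·L_2
  4·L_0(w) = (1/5)w^2 - (9/5)w + 4
  (-7)·L_1(w) = (7/4)w^2 - (35/4)w
  (-4)·L_2(w) = -(4/5)w^2 + (16/5)w
Adding term by term: (23/20)w^2 - (147/20)w + 4

P(w) = (23/20)w^2 - (147/20)w + 4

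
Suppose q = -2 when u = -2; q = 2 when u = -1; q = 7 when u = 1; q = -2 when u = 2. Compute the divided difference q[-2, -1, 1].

-1/2

q[-2,-1] = (2 - (-2)) / (-1 - (-2)) = 4
q[-1,1] = (7 - 2) / (1 - (-1)) = 5/2
q[-2,-1,1] = (5/2 - 4) / (1 - (-2)) = -1/2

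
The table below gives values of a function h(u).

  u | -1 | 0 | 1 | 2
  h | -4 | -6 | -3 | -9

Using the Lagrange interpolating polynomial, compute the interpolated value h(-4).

172

Evaluate each Lagrange basis at u = -4:
L_0(-4) = (-4)·(-5)·(-6)/[(-1)·(-2)·(-3)] = 20
L_1(-4) = (-3)·(-5)·(-6)/[(1)·(-1)·(-2)] = -45
L_2(-4) = (-3)·(-4)·(-6)/[(2)·(1)·(-1)] = 36
L_3(-4) = (-3)·(-4)·(-5)/[(3)·(2)·(1)] = -10
Sum: (-4)·(20) + (-6)·(-45) + (-3)·(36) + (-9)·(-10) = 172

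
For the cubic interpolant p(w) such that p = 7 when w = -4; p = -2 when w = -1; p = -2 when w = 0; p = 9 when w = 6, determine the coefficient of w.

L_0(w) = (w + 1)w(w - 6) / [-120] = -(1/120)w^3 + (1/24)w^2 + (1/20)w
L_1(w) = (w + 4)w(w - 6) / [21] = (1/21)w^3 - (2/21)w^2 - (8/7)w
L_2(w) = (w + 4)(w + 1)(w - 6) / [-24] = -(1/24)w^3 + (1/24)w^2 + (13/12)w + 1
L_3(w) = (w + 4)(w + 1)w / [420] = (1/420)w^3 + (1/84)w^2 + (1/105)w
p(w) = 7·L_0 + (-2)·L_1 + (-2)·L_2 + 9·L_3
Only the coefficient of w is needed; take it from each L_i and combine:
7·(1/20) + (-2)·(-8/7) + (-2)·(13/12) + 9·(1/105) = 233/420

233/420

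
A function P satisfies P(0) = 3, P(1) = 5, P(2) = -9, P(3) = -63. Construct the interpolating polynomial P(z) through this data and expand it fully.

L_0(z) = (z - 1)(z - 2)(z - 3) / [-6] = -(1/6)z^3 + z^2 - (11/6)z + 1
L_1(z) = z(z - 2)(z - 3) / [2] = (1/2)z^3 - (5/2)z^2 + 3z
L_2(z) = z(z - 1)(z - 3) / [-2] = -(1/2)z^3 + 2z^2 - (3/2)z
L_3(z) = z(z - 1)(z - 2) / [6] = (1/6)z^3 - (1/2)z^2 + (1/3)z
P(z) = 3·L_0 + 5·L_1 + (-9)·L_2 + (-63)·L_3
  3·L_0(z) = -(1/2)z^3 + 3z^2 - (11/2)z + 3
  5·L_1(z) = (5/2)z^3 - (25/2)z^2 + 15z
  (-9)·L_2(z) = (9/2)z^3 - 18z^2 + (27/2)z
  (-63)·L_3(z) = -(21/2)z^3 + (63/2)z^2 - 21z
Adding term by term: -4z^3 + 4z^2 + 2z + 3

P(z) = -4z^3 + 4z^2 + 2z + 3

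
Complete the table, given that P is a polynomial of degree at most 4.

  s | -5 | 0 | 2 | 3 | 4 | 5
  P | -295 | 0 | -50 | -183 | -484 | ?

-1055

The 5 known values determine P uniquely (degree ≤ 4).
L_0(5) = (5)·(3)·(2)·(1)/[(-5)·(-7)·(-8)·(-9)] = 1/84
L_1(5) = (10)·(3)·(2)·(1)/[(5)·(-2)·(-3)·(-4)] = -1/2
L_2(5) = (10)·(5)·(2)·(1)/[(7)·(2)·(-1)·(-2)] = 25/7
L_3(5) = (10)·(5)·(3)·(1)/[(8)·(3)·(1)·(-1)] = -25/4
L_4(5) = (10)·(5)·(3)·(2)/[(9)·(4)·(2)·(1)] = 25/6
Sum: (-295)·(1/84) + 0 + (-50)·(25/7) + (-183)·(-25/4) + (-484)·(25/6) = -1055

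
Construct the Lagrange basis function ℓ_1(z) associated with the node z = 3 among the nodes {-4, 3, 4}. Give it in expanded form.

ℓ_1(z) = (z + 4)(z - 4) / [(7)·(-1)]
       = (z^2 - 16) / (-7)

ℓ_1(z) = -(1/7)z^2 + 16/7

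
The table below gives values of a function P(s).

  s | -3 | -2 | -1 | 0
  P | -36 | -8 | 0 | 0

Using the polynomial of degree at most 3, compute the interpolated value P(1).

4

L_0(1) = (3)·(2)·(1)/[(-1)·(-2)·(-3)] = -1
L_1(1) = (4)·(2)·(1)/[(1)·(-1)·(-2)] = 4
L_2(1) = (4)·(3)·(1)/[(2)·(1)·(-1)] = -6
L_3(1) = (4)·(3)·(2)/[(3)·(2)·(1)] = 4
Sum: (-36)·(-1) + (-8)·(4) + 0 + 0 = 4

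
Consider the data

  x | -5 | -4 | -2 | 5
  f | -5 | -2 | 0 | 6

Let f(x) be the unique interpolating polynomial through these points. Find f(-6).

Evaluate each Lagrange basis at x = -6:
L_0(-6) = (-2)·(-4)·(-11)/[(-1)·(-3)·(-10)] = 44/15
L_1(-6) = (-1)·(-4)·(-11)/[(1)·(-2)·(-9)] = -22/9
L_2(-6) = (-1)·(-2)·(-11)/[(3)·(2)·(-7)] = 11/21
L_3(-6) = (-1)·(-2)·(-4)/[(10)·(9)·(7)] = -4/315
Sum: (-5)·(44/15) + (-2)·(-22/9) + 0 + 6·(-4/315) = -3104/315

-3104/315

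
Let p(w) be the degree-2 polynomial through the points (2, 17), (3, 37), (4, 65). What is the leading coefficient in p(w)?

4

L_0(w) = (w - 3)(w - 4) / [2] = (1/2)w^2 - (7/2)w + 6
L_1(w) = (w - 2)(w - 4) / [-1] = -w^2 + 6w - 8
L_2(w) = (w - 2)(w - 3) / [2] = (1/2)w^2 - (5/2)w + 3
p(w) = 17·L_0 + 37·L_1 + 65·L_2
Only the coefficient of w^2 is needed; take it from each L_i and combine:
17·(1/2) + 37·(-1) + 65·(1/2) = 4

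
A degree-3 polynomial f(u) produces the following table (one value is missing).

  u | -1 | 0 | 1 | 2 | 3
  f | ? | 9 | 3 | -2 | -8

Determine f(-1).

18

The 4 known values determine f uniquely (degree ≤ 3).
Evaluate each Lagrange basis at u = -1:
L_0(-1) = (-2)·(-3)·(-4)/[(-1)·(-2)·(-3)] = 4
L_1(-1) = (-1)·(-3)·(-4)/[(1)·(-1)·(-2)] = -6
L_2(-1) = (-1)·(-2)·(-4)/[(2)·(1)·(-1)] = 4
L_3(-1) = (-1)·(-2)·(-3)/[(3)·(2)·(1)] = -1
Sum: 9·(4) + 3·(-6) + (-2)·(4) + (-8)·(-1) = 18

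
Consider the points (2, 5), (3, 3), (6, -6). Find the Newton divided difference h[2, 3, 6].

-1/4

h[2,3] = (3 - 5) / (3 - 2) = -2
h[3,6] = (-6 - 3) / (6 - 3) = -3
h[2,3,6] = (-3 - (-2)) / (6 - 2) = -1/4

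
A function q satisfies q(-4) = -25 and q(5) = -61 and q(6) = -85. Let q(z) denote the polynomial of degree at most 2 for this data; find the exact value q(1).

Evaluate each Lagrange basis at z = 1:
L_0(1) = (-4)·(-5)/[(-9)·(-10)] = 2/9
L_1(1) = (5)·(-5)/[(9)·(-1)] = 25/9
L_2(1) = (5)·(-4)/[(10)·(1)] = -2
Sum: (-25)·(2/9) + (-61)·(25/9) + (-85)·(-2) = -5

-5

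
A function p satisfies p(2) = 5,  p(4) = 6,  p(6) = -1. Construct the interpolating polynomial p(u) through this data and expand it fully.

Newton's divided differences:
p[2,4] = (6 - 5) / (4 - 2) = 1/2
p[4,6] = (-1 - 6) / (6 - 4) = -7/2
p[2,4,6] = (-7/2 - 1/2) / (6 - 2) = -1
p(u) = 5 + (1/2)·(u - 2) + (-1)·(u - 2)(u - 4)
Expanding: p(u) = -u^2 + (13/2)u - 4

p(u) = -u^2 + (13/2)u - 4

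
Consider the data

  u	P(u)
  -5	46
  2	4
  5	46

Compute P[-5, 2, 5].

2

P[-5,2] = (4 - 46) / (2 - (-5)) = -6
P[2,5] = (46 - 4) / (5 - 2) = 14
P[-5,2,5] = (14 - (-6)) / (5 - (-5)) = 2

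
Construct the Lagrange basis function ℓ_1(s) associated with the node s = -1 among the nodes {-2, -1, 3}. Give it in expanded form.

ℓ_1(s) = (s + 2)(s - 3) / [(1)·(-4)]
       = (s^2 - s - 6) / (-4)

ℓ_1(s) = -(1/4)s^2 + (1/4)s + 3/2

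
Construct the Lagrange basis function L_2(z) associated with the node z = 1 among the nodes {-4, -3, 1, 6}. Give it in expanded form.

L_2(z) = -(1/100)z^3 - (1/100)z^2 + (3/10)z + 18/25

L_2(z) = (z + 4)(z + 3)(z - 6) / [(5)·(4)·(-5)]
       = (z^3 + z^2 - 30z - 72) / (-100)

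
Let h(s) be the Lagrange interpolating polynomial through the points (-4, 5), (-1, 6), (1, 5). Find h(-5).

4

L_0(-5) = (-4)·(-6)/[(-3)·(-5)] = 8/5
L_1(-5) = (-1)·(-6)/[(3)·(-2)] = -1
L_2(-5) = (-1)·(-4)/[(5)·(2)] = 2/5
Sum: 5·(8/5) + 6·(-1) + 5·(2/5) = 4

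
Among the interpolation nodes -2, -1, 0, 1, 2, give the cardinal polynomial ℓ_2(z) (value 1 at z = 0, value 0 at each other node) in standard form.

ℓ_2(z) = (z + 2)(z + 1)(z - 1)(z - 2) / [(2)·(1)·(-1)·(-2)]
       = (z^4 - 5z^2 + 4) / (4)

ℓ_2(z) = (1/4)z^4 - (5/4)z^2 + 1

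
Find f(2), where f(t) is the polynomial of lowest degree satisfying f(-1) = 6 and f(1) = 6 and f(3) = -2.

3

Using Newton's divided-difference form:
f[-1,1] = (6 - 6) / (1 - (-1)) = 0
f[1,3] = (-2 - 6) / (3 - 1) = -4
f[-1,1,3] = (-4 - 0) / (3 - (-1)) = -1
f(2) = 6 + 0·(3) + (-1)·(3)·(1) = 3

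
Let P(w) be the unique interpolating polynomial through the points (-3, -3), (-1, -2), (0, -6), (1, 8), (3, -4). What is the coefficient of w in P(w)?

Build the Lagrange basis polynomials:
L_0(w) = (w + 1)w(w - 1)(w - 3) / [144] = (1/144)w^4 - (1/48)w^3 - (1/144)w^2 + (1/48)w
L_1(w) = (w + 3)w(w - 1)(w - 3) / [-16] = -(1/16)w^4 + (1/16)w^3 + (9/16)w^2 - (9/16)w
L_2(w) = (w + 3)(w + 1)(w - 1)(w - 3) / [9] = (1/9)w^4 - (10/9)w^2 + 1
L_3(w) = (w + 3)(w + 1)w(w - 3) / [-16] = -(1/16)w^4 - (1/16)w^3 + (9/16)w^2 + (9/16)w
L_4(w) = (w + 3)(w + 1)w(w - 1) / [144] = (1/144)w^4 + (1/48)w^3 - (1/144)w^2 - (1/48)w
P(w) = (-3)·L_0 + (-2)·L_1 + (-6)·L_2 + 8·L_3 + (-4)·L_4
Only the coefficient of w is needed; take it from each L_i and combine:
(-3)·(1/48) + (-2)·(-9/16) + (-6)·(0) + 8·(9/16) + (-4)·(-1/48) = 271/48

271/48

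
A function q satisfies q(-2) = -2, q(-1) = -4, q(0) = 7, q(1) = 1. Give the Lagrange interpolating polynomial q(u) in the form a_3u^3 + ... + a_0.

L_0(u) = (u + 1)u(u - 1) / [-6] = -(1/6)u^3 + (1/6)u
L_1(u) = (u + 2)u(u - 1) / [2] = (1/2)u^3 + (1/2)u^2 - u
L_2(u) = (u + 2)(u + 1)(u - 1) / [-2] = -(1/2)u^3 - u^2 + (1/2)u + 1
L_3(u) = (u + 2)(u + 1)u / [6] = (1/6)u^3 + (1/2)u^2 + (1/3)u
q(u) = (-2)·L_0 + (-4)·L_1 + 7·L_2 + 1·L_3
  (-2)·L_0(u) = (1/3)u^3 - (1/3)u
  (-4)·L_1(u) = -2u^3 - 2u^2 + 4u
  7·L_2(u) = -(7/2)u^3 - 7u^2 + (7/2)u + 7
  1·L_3(u) = (1/6)u^3 + (1/2)u^2 + (1/3)u
Adding term by term: -5u^3 - (17/2)u^2 + (15/2)u + 7

q(u) = -5u^3 - (17/2)u^2 + (15/2)u + 7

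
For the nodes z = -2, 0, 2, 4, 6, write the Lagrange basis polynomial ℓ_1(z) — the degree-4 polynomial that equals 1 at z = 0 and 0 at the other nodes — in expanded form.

ℓ_1(z) = (z + 2)(z - 2)(z - 4)(z - 6) / [(2)·(-2)·(-4)·(-6)]
       = (z^4 - 10z^3 + 20z^2 + 40z - 96) / (-96)

ℓ_1(z) = -(1/96)z^4 + (5/48)z^3 - (5/24)z^2 - (5/12)z + 1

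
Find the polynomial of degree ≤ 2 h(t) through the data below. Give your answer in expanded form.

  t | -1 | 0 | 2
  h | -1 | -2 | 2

h(t) = t^2 - 2

Build the Lagrange basis polynomials:
L_0(t) = t(t - 2) / [3] = (1/3)t^2 - (2/3)t
L_1(t) = (t + 1)(t - 2) / [-2] = -(1/2)t^2 + (1/2)t + 1
L_2(t) = (t + 1)t / [6] = (1/6)t^2 + (1/6)t
h(t) = (-1)·L_0 + (-2)·L_1 + 2·L_2
  (-1)·L_0(t) = -(1/3)t^2 + (2/3)t
  (-2)·L_1(t) = t^2 - t - 2
  2·L_2(t) = (1/3)t^2 + (1/3)t
Adding term by term: t^2 - 2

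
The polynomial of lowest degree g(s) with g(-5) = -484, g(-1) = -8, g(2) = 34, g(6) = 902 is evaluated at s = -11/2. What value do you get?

Evaluate each Lagrange basis at s = -11/2:
L_0(-11/2) = (-9/2)·(-15/2)·(-23/2)/[(-4)·(-7)·(-11)] = 3105/2464
L_1(-11/2) = (-1/2)·(-15/2)·(-23/2)/[(4)·(-3)·(-7)] = -115/224
L_2(-11/2) = (-1/2)·(-9/2)·(-23/2)/[(7)·(3)·(-4)] = 69/224
L_3(-11/2) = (-1/2)·(-9/2)·(-15/2)/[(11)·(7)·(4)] = -135/2464
Sum: (-484)·(3105/2464) + (-8)·(-115/224) + 34·(69/224) + 902·(-135/2464) = -2579/4

-2579/4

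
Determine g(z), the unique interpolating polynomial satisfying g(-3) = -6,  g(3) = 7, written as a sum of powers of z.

g(z) = (13/6)z + 1/2

L_0(z) = (z - 3) / [-6] = -(1/6)z + 1/2
L_1(z) = (z + 3) / [6] = (1/6)z + 1/2
g(z) = (-6)·L_0 + 7·L_1
  (-6)·L_0(z) = z - 3
  7·L_1(z) = (7/6)z + 7/2
Adding term by term: (13/6)z + 1/2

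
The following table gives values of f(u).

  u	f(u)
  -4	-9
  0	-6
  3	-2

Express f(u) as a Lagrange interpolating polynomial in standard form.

Build the Lagrange basis polynomials:
L_0(u) = u(u - 3) / [28] = (1/28)u^2 - (3/28)u
L_1(u) = (u + 4)(u - 3) / [-12] = -(1/12)u^2 - (1/12)u + 1
L_2(u) = (u + 4)u / [21] = (1/21)u^2 + (4/21)u
f(u) = (-9)·L_0 + (-6)·L_1 + (-2)·L_2
  (-9)·L_0(u) = -(9/28)u^2 + (27/28)u
  (-6)·L_1(u) = (1/2)u^2 + (1/2)u - 6
  (-2)·L_2(u) = -(2/21)u^2 - (8/21)u
Adding term by term: (1/12)u^2 + (13/12)u - 6

f(u) = (1/12)u^2 + (13/12)u - 6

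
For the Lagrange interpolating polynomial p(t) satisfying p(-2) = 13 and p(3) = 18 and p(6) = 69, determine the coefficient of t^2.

2

Build the Lagrange basis polynomials:
L_0(t) = (t - 3)(t - 6) / [40] = (1/40)t^2 - (9/40)t + 9/20
L_1(t) = (t + 2)(t - 6) / [-15] = -(1/15)t^2 + (4/15)t + 4/5
L_2(t) = (t + 2)(t - 3) / [24] = (1/24)t^2 - (1/24)t - 1/4
p(t) = 13·L_0 + 18·L_1 + 69·L_2
Only the coefficient of t^2 is needed; take it from each L_i and combine:
13·(1/40) + 18·(-1/15) + 69·(1/24) = 2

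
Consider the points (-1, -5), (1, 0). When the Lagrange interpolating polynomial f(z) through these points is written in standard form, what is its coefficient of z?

The leading coefficient equals the top divided difference f[-1,1].
f[-1,1] = (0 - (-5)) / (1 - (-1)) = 5/2

5/2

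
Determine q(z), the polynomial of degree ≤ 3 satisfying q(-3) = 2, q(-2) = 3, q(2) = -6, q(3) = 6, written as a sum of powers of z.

q(z) = (7/12)z^3 + (11/10)z^2 - (55/12)z - 59/10

Build the Lagrange basis polynomials:
L_0(z) = (z + 2)(z - 2)(z - 3) / [-30] = -(1/30)z^3 + (1/10)z^2 + (2/15)z - 2/5
L_1(z) = (z + 3)(z - 2)(z - 3) / [20] = (1/20)z^3 - (1/10)z^2 - (9/20)z + 9/10
L_2(z) = (z + 3)(z + 2)(z - 3) / [-20] = -(1/20)z^3 - (1/10)z^2 + (9/20)z + 9/10
L_3(z) = (z + 3)(z + 2)(z - 2) / [30] = (1/30)z^3 + (1/10)z^2 - (2/15)z - 2/5
q(z) = 2·L_0 + 3·L_1 + (-6)·L_2 + 6·L_3
  2·L_0(z) = -(1/15)z^3 + (1/5)z^2 + (4/15)z - 4/5
  3·L_1(z) = (3/20)z^3 - (3/10)z^2 - (27/20)z + 27/10
  (-6)·L_2(z) = (3/10)z^3 + (3/5)z^2 - (27/10)z - 27/5
  6·L_3(z) = (1/5)z^3 + (3/5)z^2 - (4/5)z - 12/5
Adding term by term: (7/12)z^3 + (11/10)z^2 - (55/12)z - 59/10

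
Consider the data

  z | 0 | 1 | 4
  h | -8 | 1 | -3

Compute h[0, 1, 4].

h[0,1] = (1 - (-8)) / (1 - 0) = 9
h[1,4] = (-3 - 1) / (4 - 1) = -4/3
h[0,1,4] = (-4/3 - 9) / (4 - 0) = -31/12

-31/12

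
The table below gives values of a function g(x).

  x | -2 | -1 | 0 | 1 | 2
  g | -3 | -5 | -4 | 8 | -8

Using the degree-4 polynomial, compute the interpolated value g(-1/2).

Using Newton's divided-difference form:
g[-2,-1] = (-5 - (-3)) / (-1 - (-2)) = -2
g[-1,0] = (-4 - (-5)) / (0 - (-1)) = 1
g[0,1] = (8 - (-4)) / (1 - 0) = 12
g[1,2] = (-8 - 8) / (2 - 1) = -16
g[-2,-1,0] = (1 - (-2)) / (0 - (-2)) = 3/2
g[-1,0,1] = (12 - 1) / (1 - (-1)) = 11/2
g[0,1,2] = (-16 - 12) / (2 - 0) = -14
g[-2,-1,0,1] = (11/2 - 3/2) / (1 - (-2)) = 4/3
g[-1,0,1,2] = (-14 - 11/2) / (2 - (-1)) = -13/2
g[-2,-1,0,1,2] = (-13/2 - 4/3) / (2 - (-2)) = -47/24
g(-1/2) = -3 + (-2)·(3/2) + (3/2)·(3/2)·(1/2) + (4/3)·(3/2)·(1/2)·(-1/2) + (-47/24)·(3/2)·(1/2)·(-1/2)·(-3/2) = -829/128

-829/128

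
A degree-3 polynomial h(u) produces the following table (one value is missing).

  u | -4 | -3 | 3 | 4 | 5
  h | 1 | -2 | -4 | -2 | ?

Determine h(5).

4/7

The 4 known values determine h uniquely (degree ≤ 3).
Evaluate each Lagrange basis at u = 5:
L_0(5) = (8)·(2)·(1)/[(-1)·(-7)·(-8)] = -2/7
L_1(5) = (9)·(2)·(1)/[(1)·(-6)·(-7)] = 3/7
L_2(5) = (9)·(8)·(1)/[(7)·(6)·(-1)] = -12/7
L_3(5) = (9)·(8)·(2)/[(8)·(7)·(1)] = 18/7
Sum: 1·(-2/7) + (-2)·(3/7) + (-4)·(-12/7) + (-2)·(18/7) = 4/7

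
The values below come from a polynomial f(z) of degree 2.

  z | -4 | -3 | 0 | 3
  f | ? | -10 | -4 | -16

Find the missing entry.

The 3 known values determine f uniquely (degree ≤ 2).
Evaluate each Lagrange basis at z = -4:
L_0(-4) = (-4)·(-7)/[(-3)·(-6)] = 14/9
L_1(-4) = (-1)·(-7)/[(3)·(-3)] = -7/9
L_2(-4) = (-1)·(-4)/[(6)·(3)] = 2/9
Sum: (-10)·(14/9) + (-4)·(-7/9) + (-16)·(2/9) = -16

-16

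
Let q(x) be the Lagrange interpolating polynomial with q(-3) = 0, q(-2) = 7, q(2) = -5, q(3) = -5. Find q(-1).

Evaluate each Lagrange basis at x = -1:
L_0(-1) = (1)·(-3)·(-4)/[(-1)·(-5)·(-6)] = -2/5
L_1(-1) = (2)·(-3)·(-4)/[(1)·(-4)·(-5)] = 6/5
L_2(-1) = (2)·(1)·(-4)/[(5)·(4)·(-1)] = 2/5
L_3(-1) = (2)·(1)·(-3)/[(6)·(5)·(1)] = -1/5
Sum: 0 + 7·(6/5) + (-5)·(2/5) + (-5)·(-1/5) = 37/5

37/5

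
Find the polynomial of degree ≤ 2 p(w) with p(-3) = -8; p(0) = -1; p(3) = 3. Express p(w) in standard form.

Build the Lagrange basis polynomials:
L_0(w) = w(w - 3) / [18] = (1/18)w^2 - (1/6)w
L_1(w) = (w + 3)(w - 3) / [-9] = -(1/9)w^2 + 1
L_2(w) = (w + 3)w / [18] = (1/18)w^2 + (1/6)w
p(w) = (-8)·L_0 + (-1)·L_1 + 3·L_2
  (-8)·L_0(w) = -(4/9)w^2 + (4/3)w
  (-1)·L_1(w) = (1/9)w^2 - 1
  3·L_2(w) = (1/6)w^2 + (1/2)w
Adding term by term: -(1/6)w^2 + (11/6)w - 1

p(w) = -(1/6)w^2 + (11/6)w - 1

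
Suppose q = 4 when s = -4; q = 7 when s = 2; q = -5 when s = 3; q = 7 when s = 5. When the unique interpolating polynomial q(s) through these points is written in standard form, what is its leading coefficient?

109/126

The leading coefficient equals the top divided difference q[-4,2,3,5].
q[-4,2] = (7 - 4) / (2 - (-4)) = 1/2
q[2,3] = (-5 - 7) / (3 - 2) = -12
q[3,5] = (7 - (-5)) / (5 - 3) = 6
q[-4,2,3] = (-12 - 1/2) / (3 - (-4)) = -25/14
q[2,3,5] = (6 - (-12)) / (5 - 2) = 6
q[-4,2,3,5] = (6 - (-25/14)) / (5 - (-4)) = 109/126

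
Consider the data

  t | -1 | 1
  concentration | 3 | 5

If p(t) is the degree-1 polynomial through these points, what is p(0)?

Evaluate each Lagrange basis at t = 0:
L_0(0) = (-1)/[(-2)] = 1/2
L_1(0) = (1)/[(2)] = 1/2
Sum: 3·(1/2) + 5·(1/2) = 4

4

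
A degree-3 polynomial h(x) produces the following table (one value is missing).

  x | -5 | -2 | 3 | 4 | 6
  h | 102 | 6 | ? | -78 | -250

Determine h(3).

The 4 known values determine h uniquely (degree ≤ 3).
Evaluate each Lagrange basis at x = 3:
L_0(3) = (5)·(-1)·(-3)/[(-3)·(-9)·(-11)] = -5/99
L_1(3) = (8)·(-1)·(-3)/[(3)·(-6)·(-8)] = 1/6
L_2(3) = (8)·(5)·(-3)/[(9)·(6)·(-2)] = 10/9
L_3(3) = (8)·(5)·(-1)/[(11)·(8)·(2)] = -5/22
Sum: 102·(-5/99) + 6·(1/6) + (-78)·(10/9) + (-250)·(-5/22) = -34

-34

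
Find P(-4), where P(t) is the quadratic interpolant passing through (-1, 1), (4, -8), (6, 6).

256/7

L_0(-4) = (-8)·(-10)/[(-5)·(-7)] = 16/7
L_1(-4) = (-3)·(-10)/[(5)·(-2)] = -3
L_2(-4) = (-3)·(-8)/[(7)·(2)] = 12/7
Sum: 1·(16/7) + (-8)·(-3) + 6·(12/7) = 256/7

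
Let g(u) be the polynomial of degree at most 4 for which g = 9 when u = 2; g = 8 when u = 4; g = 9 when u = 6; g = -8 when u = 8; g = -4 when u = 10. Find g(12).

Evaluate each Lagrange basis at u = 12:
L_0(12) = (8)·(6)·(4)·(2)/[(-2)·(-4)·(-6)·(-8)] = 1
L_1(12) = (10)·(6)·(4)·(2)/[(2)·(-2)·(-4)·(-6)] = -5
L_2(12) = (10)·(8)·(4)·(2)/[(4)·(2)·(-2)·(-4)] = 10
L_3(12) = (10)·(8)·(6)·(2)/[(6)·(4)·(2)·(-2)] = -10
L_4(12) = (10)·(8)·(6)·(4)/[(8)·(6)·(4)·(2)] = 5
Sum: 9·(1) + 8·(-5) + 9·(10) + (-8)·(-10) + (-4)·(5) = 119

119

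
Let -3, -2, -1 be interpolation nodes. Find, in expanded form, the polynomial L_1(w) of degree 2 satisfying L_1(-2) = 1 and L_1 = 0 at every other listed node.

L_1(w) = (w + 3)(w + 1) / [(1)·(-1)]
       = (w^2 + 4w + 3) / (-1)

L_1(w) = -w^2 - 4w - 3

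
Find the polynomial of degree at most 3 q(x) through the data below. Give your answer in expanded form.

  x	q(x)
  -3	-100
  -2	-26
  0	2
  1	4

q(x) = 4x^3 - 2x + 2

Build the Lagrange basis polynomials:
L_0(x) = (x + 2)x(x - 1) / [-12] = -(1/12)x^3 - (1/12)x^2 + (1/6)x
L_1(x) = (x + 3)x(x - 1) / [6] = (1/6)x^3 + (1/3)x^2 - (1/2)x
L_2(x) = (x + 3)(x + 2)(x - 1) / [-6] = -(1/6)x^3 - (2/3)x^2 - (1/6)x + 1
L_3(x) = (x + 3)(x + 2)x / [12] = (1/12)x^3 + (5/12)x^2 + (1/2)x
q(x) = (-100)·L_0 + (-26)·L_1 + 2·L_2 + 4·L_3
  (-100)·L_0(x) = (25/3)x^3 + (25/3)x^2 - (50/3)x
  (-26)·L_1(x) = -(13/3)x^3 - (26/3)x^2 + 13x
  2·L_2(x) = -(1/3)x^3 - (4/3)x^2 - (1/3)x + 2
  4·L_3(x) = (1/3)x^3 + (5/3)x^2 + 2x
Adding term by term: 4x^3 - 2x + 2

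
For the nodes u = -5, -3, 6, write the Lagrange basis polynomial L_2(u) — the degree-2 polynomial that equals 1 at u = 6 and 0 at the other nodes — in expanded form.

L_2(u) = (1/99)u^2 + (8/99)u + 5/33

L_2(u) = (u + 5)(u + 3) / [(11)·(9)]
       = (u^2 + 8u + 15) / (99)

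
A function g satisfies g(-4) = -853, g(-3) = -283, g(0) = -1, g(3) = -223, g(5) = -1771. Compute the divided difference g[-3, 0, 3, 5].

g[-3,0] = (-1 - (-283)) / (0 - (-3)) = 94
g[0,3] = (-223 - (-1)) / (3 - 0) = -74
g[3,5] = (-1771 - (-223)) / (5 - 3) = -774
g[-3,0,3] = (-74 - 94) / (3 - (-3)) = -28
g[0,3,5] = (-774 - (-74)) / (5 - 0) = -140
g[-3,0,3,5] = (-140 - (-28)) / (5 - (-3)) = -14

-14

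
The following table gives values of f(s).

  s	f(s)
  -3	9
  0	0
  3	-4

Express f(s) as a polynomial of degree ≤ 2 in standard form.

f(s) = (5/18)s^2 - (13/6)s

L_0(s) = s(s - 3) / [18] = (1/18)s^2 - (1/6)s
L_1(s) = (s + 3)(s - 3) / [-9] = -(1/9)s^2 + 1
L_2(s) = (s + 3)s / [18] = (1/18)s^2 + (1/6)s
f(s) = 9·L_0 + 0·L_1 + (-4)·L_2
  9·L_0(s) = (1/2)s^2 - (3/2)s
  0·L_1(s) = 0
  (-4)·L_2(s) = -(2/9)s^2 - (2/3)s
Adding term by term: (5/18)s^2 - (13/6)s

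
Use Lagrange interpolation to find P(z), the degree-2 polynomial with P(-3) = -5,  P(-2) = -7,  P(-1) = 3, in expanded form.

Build the Lagrange basis polynomials:
L_0(z) = (z + 2)(z + 1) / [2] = (1/2)z^2 + (3/2)z + 1
L_1(z) = (z + 3)(z + 1) / [-1] = -z^2 - 4z - 3
L_2(z) = (z + 3)(z + 2) / [2] = (1/2)z^2 + (5/2)z + 3
P(z) = (-5)·L_0 + (-7)·L_1 + 3·L_2
  (-5)·L_0(z) = -(5/2)z^2 - (15/2)z - 5
  (-7)·L_1(z) = 7z^2 + 28z + 21
  3·L_2(z) = (3/2)z^2 + (15/2)z + 9
Adding term by term: 6z^2 + 28z + 25

P(z) = 6z^2 + 28z + 25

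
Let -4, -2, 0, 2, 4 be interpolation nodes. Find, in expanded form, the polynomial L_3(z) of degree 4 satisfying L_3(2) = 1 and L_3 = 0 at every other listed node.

L_3(z) = -(1/96)z^4 - (1/48)z^3 + (1/6)z^2 + (1/3)z

L_3(z) = (z + 4)(z + 2)z(z - 4) / [(6)·(4)·(2)·(-2)]
       = (z^4 + 2z^3 - 16z^2 - 32z) / (-96)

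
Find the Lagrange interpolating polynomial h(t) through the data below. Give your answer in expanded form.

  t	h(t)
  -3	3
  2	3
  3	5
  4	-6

L_0(t) = (t - 2)(t - 3)(t - 4) / [-210] = -(1/210)t^3 + (3/70)t^2 - (13/105)t + 4/35
L_1(t) = (t + 3)(t - 3)(t - 4) / [10] = (1/10)t^3 - (2/5)t^2 - (9/10)t + 18/5
L_2(t) = (t + 3)(t - 2)(t - 4) / [-6] = -(1/6)t^3 + (1/2)t^2 + (5/3)t - 4
L_3(t) = (t + 3)(t - 2)(t - 3) / [14] = (1/14)t^3 - (1/7)t^2 - (9/14)t + 9/7
h(t) = 3·L_0 + 3·L_1 + 5·L_2 + (-6)·L_3
  3·L_0(t) = -(1/70)t^3 + (9/70)t^2 - (13/35)t + 12/35
  3·L_1(t) = (3/10)t^3 - (6/5)t^2 - (27/10)t + 54/5
  5·L_2(t) = -(5/6)t^3 + (5/2)t^2 + (25/3)t - 20
  (-6)·L_3(t) = -(3/7)t^3 + (6/7)t^2 + (27/7)t - 54/7
Adding term by term: -(41/42)t^3 + (16/7)t^2 + (383/42)t - 116/7

h(t) = -(41/42)t^3 + (16/7)t^2 + (383/42)t - 116/7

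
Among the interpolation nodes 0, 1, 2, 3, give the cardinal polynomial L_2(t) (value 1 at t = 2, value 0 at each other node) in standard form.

L_2(t) = -(1/2)t^3 + 2t^2 - (3/2)t

L_2(t) = t(t - 1)(t - 3) / [(2)·(1)·(-1)]
       = (t^3 - 4t^2 + 3t) / (-2)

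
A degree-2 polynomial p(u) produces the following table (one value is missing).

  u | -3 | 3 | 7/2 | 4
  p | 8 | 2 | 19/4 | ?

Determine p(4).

The 3 known values determine p uniquely (degree ≤ 2).
Evaluate each Lagrange basis at u = 4:
L_0(4) = (1)·(1/2)/[(-6)·(-13/2)] = 1/78
L_1(4) = (7)·(1/2)/[(6)·(-1/2)] = -7/6
L_2(4) = (7)·(1)/[(13/2)·(1/2)] = 28/13
Sum: 8·(1/78) + 2·(-7/6) + 19/4·(28/13) = 8

8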